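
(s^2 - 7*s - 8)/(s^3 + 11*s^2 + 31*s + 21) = (s - 8)/(s^2 + 10*s + 21)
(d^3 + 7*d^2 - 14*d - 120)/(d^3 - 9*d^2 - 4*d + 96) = (d^2 + 11*d + 30)/(d^2 - 5*d - 24)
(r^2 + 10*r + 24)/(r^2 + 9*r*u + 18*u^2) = (r^2 + 10*r + 24)/(r^2 + 9*r*u + 18*u^2)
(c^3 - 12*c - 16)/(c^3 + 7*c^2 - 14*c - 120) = (c^2 + 4*c + 4)/(c^2 + 11*c + 30)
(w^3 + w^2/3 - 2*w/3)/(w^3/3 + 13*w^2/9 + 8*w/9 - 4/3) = 3*w*(w + 1)/(w^2 + 5*w + 6)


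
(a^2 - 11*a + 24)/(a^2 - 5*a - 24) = (a - 3)/(a + 3)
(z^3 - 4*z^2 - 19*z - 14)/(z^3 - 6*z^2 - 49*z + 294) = (z^2 + 3*z + 2)/(z^2 + z - 42)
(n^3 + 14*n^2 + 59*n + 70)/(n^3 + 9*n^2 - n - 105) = (n + 2)/(n - 3)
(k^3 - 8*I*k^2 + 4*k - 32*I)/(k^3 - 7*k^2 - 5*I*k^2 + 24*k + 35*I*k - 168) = (k^2 + 4)/(k^2 + k*(-7 + 3*I) - 21*I)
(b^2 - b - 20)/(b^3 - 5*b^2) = (b + 4)/b^2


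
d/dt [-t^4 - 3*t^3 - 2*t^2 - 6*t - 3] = -4*t^3 - 9*t^2 - 4*t - 6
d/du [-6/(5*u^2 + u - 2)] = 6*(10*u + 1)/(5*u^2 + u - 2)^2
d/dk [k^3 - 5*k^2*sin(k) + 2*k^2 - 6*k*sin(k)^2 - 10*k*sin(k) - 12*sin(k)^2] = -5*k^2*cos(k) + 3*k^2 - 6*k*sin(2*k) - 10*sqrt(2)*k*sin(k + pi/4) + 4*k - 10*sin(k) - 12*sin(2*k) + 3*cos(2*k) - 3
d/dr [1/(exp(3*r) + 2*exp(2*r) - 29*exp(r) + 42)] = (-3*exp(2*r) - 4*exp(r) + 29)*exp(r)/(exp(3*r) + 2*exp(2*r) - 29*exp(r) + 42)^2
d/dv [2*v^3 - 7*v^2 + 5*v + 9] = 6*v^2 - 14*v + 5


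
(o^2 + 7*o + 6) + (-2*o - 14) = o^2 + 5*o - 8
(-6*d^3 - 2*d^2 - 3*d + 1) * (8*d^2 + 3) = -48*d^5 - 16*d^4 - 42*d^3 + 2*d^2 - 9*d + 3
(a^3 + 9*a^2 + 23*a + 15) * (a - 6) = a^4 + 3*a^3 - 31*a^2 - 123*a - 90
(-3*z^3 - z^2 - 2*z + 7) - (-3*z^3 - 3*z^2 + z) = 2*z^2 - 3*z + 7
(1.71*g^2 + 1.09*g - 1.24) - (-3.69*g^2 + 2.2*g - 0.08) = 5.4*g^2 - 1.11*g - 1.16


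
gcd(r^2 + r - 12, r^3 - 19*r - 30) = 1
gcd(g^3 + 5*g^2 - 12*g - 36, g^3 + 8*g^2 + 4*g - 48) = g + 6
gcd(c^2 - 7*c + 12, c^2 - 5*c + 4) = c - 4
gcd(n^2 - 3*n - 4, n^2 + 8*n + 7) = n + 1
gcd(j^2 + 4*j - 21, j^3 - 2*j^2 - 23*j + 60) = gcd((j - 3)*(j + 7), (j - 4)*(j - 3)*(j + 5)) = j - 3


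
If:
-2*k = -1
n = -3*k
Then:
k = 1/2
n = -3/2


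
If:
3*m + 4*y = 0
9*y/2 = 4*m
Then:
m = 0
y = 0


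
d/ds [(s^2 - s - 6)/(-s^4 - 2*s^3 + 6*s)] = (2*s^5 - s^4 - 28*s^3 - 30*s^2 + 36)/(s^2*(s^6 + 4*s^5 + 4*s^4 - 12*s^3 - 24*s^2 + 36))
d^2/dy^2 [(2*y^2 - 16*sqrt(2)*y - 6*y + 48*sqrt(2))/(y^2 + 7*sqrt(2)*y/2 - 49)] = 8*(-23*sqrt(2)*y^3 - 6*y^3 + 144*sqrt(2)*y^2 + 294*y^2 - 2352*sqrt(2)*y + 126*y - 686 + 2499*sqrt(2))/(4*y^6 + 42*sqrt(2)*y^5 - 294*y^4 - 3773*sqrt(2)*y^3 + 14406*y^2 + 100842*sqrt(2)*y - 470596)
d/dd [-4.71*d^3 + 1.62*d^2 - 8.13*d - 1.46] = -14.13*d^2 + 3.24*d - 8.13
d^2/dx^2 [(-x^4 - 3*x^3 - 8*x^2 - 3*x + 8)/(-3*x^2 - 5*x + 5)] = 2*(9*x^6 + 45*x^5 + 30*x^4 - 173*x^3 + 69*x^2 - 45)/(27*x^6 + 135*x^5 + 90*x^4 - 325*x^3 - 150*x^2 + 375*x - 125)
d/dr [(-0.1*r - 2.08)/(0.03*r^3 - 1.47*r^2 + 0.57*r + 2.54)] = (0.006*r^3 + 0.0402*r^2 - 6.1152*r + 0.9316)/(0.0009*r^6 - 0.0882*r^5 + 2.1951*r^4 - 1.5234*r^3 - 7.1427*r^2 + 2.8956*r + 6.4516)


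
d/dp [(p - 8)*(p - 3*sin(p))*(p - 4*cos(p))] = (8 - p)*(p - 4*cos(p))*(3*cos(p) - 1) + (p - 8)*(p - 3*sin(p))*(4*sin(p) + 1) + (p - 3*sin(p))*(p - 4*cos(p))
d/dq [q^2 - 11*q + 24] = 2*q - 11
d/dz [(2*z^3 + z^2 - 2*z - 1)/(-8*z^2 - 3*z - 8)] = (-16*z^4 - 12*z^3 - 67*z^2 - 32*z + 13)/(64*z^4 + 48*z^3 + 137*z^2 + 48*z + 64)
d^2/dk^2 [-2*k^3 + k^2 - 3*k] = 2 - 12*k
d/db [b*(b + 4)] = 2*b + 4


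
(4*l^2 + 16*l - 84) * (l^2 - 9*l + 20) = 4*l^4 - 20*l^3 - 148*l^2 + 1076*l - 1680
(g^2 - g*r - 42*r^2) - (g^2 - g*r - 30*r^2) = -12*r^2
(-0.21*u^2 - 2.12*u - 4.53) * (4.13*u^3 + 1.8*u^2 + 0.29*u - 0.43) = -0.8673*u^5 - 9.1336*u^4 - 22.5858*u^3 - 8.6785*u^2 - 0.4021*u + 1.9479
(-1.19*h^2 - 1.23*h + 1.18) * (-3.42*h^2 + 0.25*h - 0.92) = 4.0698*h^4 + 3.9091*h^3 - 3.2483*h^2 + 1.4266*h - 1.0856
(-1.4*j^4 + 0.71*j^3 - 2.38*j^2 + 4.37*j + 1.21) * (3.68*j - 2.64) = -5.152*j^5 + 6.3088*j^4 - 10.6328*j^3 + 22.3648*j^2 - 7.084*j - 3.1944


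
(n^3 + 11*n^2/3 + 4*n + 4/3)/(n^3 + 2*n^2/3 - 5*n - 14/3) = (3*n + 2)/(3*n - 7)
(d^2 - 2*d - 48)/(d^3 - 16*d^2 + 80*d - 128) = (d + 6)/(d^2 - 8*d + 16)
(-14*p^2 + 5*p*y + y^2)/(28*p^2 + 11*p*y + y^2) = (-2*p + y)/(4*p + y)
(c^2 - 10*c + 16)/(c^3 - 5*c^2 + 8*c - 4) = (c - 8)/(c^2 - 3*c + 2)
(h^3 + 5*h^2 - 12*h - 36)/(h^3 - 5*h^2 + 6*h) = (h^2 + 8*h + 12)/(h*(h - 2))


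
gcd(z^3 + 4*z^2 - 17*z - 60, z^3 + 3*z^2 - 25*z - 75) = z^2 + 8*z + 15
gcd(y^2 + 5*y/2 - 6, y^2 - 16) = y + 4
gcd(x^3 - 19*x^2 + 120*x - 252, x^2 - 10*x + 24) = x - 6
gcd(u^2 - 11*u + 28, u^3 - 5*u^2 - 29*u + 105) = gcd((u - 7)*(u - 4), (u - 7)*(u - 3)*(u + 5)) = u - 7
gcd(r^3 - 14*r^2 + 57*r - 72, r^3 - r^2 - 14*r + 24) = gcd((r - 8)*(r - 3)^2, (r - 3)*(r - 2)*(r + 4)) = r - 3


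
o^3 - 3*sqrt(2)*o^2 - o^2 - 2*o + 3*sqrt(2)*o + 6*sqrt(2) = (o - 2)*(o + 1)*(o - 3*sqrt(2))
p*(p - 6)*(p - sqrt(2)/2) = p^3 - 6*p^2 - sqrt(2)*p^2/2 + 3*sqrt(2)*p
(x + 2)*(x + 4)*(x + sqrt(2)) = x^3 + sqrt(2)*x^2 + 6*x^2 + 8*x + 6*sqrt(2)*x + 8*sqrt(2)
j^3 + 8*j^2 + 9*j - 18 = (j - 1)*(j + 3)*(j + 6)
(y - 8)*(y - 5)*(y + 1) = y^3 - 12*y^2 + 27*y + 40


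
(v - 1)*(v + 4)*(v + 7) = v^3 + 10*v^2 + 17*v - 28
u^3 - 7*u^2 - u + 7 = (u - 7)*(u - 1)*(u + 1)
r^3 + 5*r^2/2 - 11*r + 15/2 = (r - 3/2)*(r - 1)*(r + 5)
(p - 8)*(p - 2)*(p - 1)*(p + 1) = p^4 - 10*p^3 + 15*p^2 + 10*p - 16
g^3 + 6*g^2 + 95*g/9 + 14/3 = (g + 2/3)*(g + 7/3)*(g + 3)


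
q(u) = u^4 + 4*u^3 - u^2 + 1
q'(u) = 4*u^3 + 12*u^2 - 2*u = 2*u*(2*u^2 + 6*u - 1)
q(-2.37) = -26.32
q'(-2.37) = 18.89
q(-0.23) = 0.90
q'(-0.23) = 1.05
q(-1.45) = -8.88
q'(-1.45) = 15.94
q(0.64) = 1.81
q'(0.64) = 4.68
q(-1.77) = -14.50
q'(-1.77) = 18.95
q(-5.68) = 276.60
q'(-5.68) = -334.49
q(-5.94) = 372.31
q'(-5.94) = -403.06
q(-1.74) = -13.93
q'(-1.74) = 18.74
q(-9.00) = 3565.00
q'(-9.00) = -1926.00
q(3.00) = 181.00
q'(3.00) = 210.00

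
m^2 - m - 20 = (m - 5)*(m + 4)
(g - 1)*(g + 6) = g^2 + 5*g - 6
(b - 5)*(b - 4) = b^2 - 9*b + 20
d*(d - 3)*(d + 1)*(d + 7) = d^4 + 5*d^3 - 17*d^2 - 21*d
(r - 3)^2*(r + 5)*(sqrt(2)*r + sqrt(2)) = sqrt(2)*r^4 - 22*sqrt(2)*r^2 + 24*sqrt(2)*r + 45*sqrt(2)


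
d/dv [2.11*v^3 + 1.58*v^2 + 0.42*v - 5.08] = 6.33*v^2 + 3.16*v + 0.42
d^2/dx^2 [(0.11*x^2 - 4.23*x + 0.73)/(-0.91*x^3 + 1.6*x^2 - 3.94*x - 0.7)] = (-0.182182*x^6 + 21.017178*x^5 - 41.841072*x^4 + 7.925296*x^3 - 59.990172*x^2 + 58.82718*x - 47.740136)/(0.753571*x^9 - 3.97488*x^8 + 16.776942*x^7 - 36.77683*x^6 + 66.523428*x^5 - 54.0786*x^4 + 36.023884*x^3 + 30.24756*x^2 + 5.7918*x + 0.343)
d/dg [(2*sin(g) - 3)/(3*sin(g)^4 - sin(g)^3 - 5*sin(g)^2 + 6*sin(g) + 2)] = (-18*sin(g)^4 + sin(g)^2 - 10*sin(3*g) + 22)*cos(g)/(3*sin(g)^4 - sin(g)^3 - 5*sin(g)^2 + 6*sin(g) + 2)^2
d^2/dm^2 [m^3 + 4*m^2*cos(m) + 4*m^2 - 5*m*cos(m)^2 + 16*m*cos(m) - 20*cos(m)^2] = -4*m^2*cos(m) - 16*sqrt(2)*m*sin(m + pi/4) + 10*m*cos(2*m) + 6*m - 32*sin(m) + 10*sin(2*m) + 8*cos(m) + 40*cos(2*m) + 8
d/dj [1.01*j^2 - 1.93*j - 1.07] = 2.02*j - 1.93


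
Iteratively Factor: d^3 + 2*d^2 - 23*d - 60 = (d - 5)*(d^2 + 7*d + 12) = (d - 5)*(d + 4)*(d + 3)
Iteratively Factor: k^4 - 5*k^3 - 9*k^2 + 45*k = (k - 3)*(k^3 - 2*k^2 - 15*k) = (k - 3)*(k + 3)*(k^2 - 5*k) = k*(k - 3)*(k + 3)*(k - 5)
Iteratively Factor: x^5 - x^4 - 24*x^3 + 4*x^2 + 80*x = (x + 2)*(x^4 - 3*x^3 - 18*x^2 + 40*x) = (x - 2)*(x + 2)*(x^3 - x^2 - 20*x) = (x - 2)*(x + 2)*(x + 4)*(x^2 - 5*x) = (x - 5)*(x - 2)*(x + 2)*(x + 4)*(x)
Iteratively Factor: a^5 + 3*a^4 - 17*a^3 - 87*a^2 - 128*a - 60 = (a - 5)*(a^4 + 8*a^3 + 23*a^2 + 28*a + 12) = (a - 5)*(a + 1)*(a^3 + 7*a^2 + 16*a + 12) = (a - 5)*(a + 1)*(a + 2)*(a^2 + 5*a + 6) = (a - 5)*(a + 1)*(a + 2)*(a + 3)*(a + 2)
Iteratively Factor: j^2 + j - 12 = (j - 3)*(j + 4)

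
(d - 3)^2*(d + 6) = d^3 - 27*d + 54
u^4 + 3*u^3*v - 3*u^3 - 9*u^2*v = u^2*(u - 3)*(u + 3*v)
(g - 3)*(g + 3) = g^2 - 9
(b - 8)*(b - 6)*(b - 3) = b^3 - 17*b^2 + 90*b - 144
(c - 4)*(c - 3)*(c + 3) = c^3 - 4*c^2 - 9*c + 36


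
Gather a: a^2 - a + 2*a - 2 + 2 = a^2 + a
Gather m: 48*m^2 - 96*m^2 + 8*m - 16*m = -48*m^2 - 8*m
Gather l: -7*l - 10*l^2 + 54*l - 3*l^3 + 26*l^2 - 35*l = -3*l^3 + 16*l^2 + 12*l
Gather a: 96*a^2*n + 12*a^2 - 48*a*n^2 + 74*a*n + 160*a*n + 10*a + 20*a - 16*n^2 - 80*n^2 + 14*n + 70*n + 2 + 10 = a^2*(96*n + 12) + a*(-48*n^2 + 234*n + 30) - 96*n^2 + 84*n + 12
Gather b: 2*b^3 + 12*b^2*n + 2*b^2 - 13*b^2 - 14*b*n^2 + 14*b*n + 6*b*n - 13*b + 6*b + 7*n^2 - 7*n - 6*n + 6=2*b^3 + b^2*(12*n - 11) + b*(-14*n^2 + 20*n - 7) + 7*n^2 - 13*n + 6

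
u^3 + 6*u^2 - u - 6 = (u - 1)*(u + 1)*(u + 6)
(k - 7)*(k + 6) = k^2 - k - 42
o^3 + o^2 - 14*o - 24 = (o - 4)*(o + 2)*(o + 3)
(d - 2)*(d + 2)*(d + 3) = d^3 + 3*d^2 - 4*d - 12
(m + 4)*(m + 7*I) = m^2 + 4*m + 7*I*m + 28*I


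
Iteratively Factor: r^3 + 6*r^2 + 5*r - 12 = (r + 3)*(r^2 + 3*r - 4) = (r + 3)*(r + 4)*(r - 1)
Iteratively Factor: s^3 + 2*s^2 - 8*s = (s + 4)*(s^2 - 2*s) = s*(s + 4)*(s - 2)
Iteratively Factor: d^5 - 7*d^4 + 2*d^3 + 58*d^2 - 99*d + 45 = (d + 3)*(d^4 - 10*d^3 + 32*d^2 - 38*d + 15) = (d - 1)*(d + 3)*(d^3 - 9*d^2 + 23*d - 15) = (d - 1)^2*(d + 3)*(d^2 - 8*d + 15) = (d - 5)*(d - 1)^2*(d + 3)*(d - 3)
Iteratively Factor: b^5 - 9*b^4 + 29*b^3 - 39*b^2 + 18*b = (b)*(b^4 - 9*b^3 + 29*b^2 - 39*b + 18) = b*(b - 3)*(b^3 - 6*b^2 + 11*b - 6) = b*(b - 3)^2*(b^2 - 3*b + 2) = b*(b - 3)^2*(b - 2)*(b - 1)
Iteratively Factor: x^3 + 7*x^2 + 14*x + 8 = (x + 2)*(x^2 + 5*x + 4) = (x + 1)*(x + 2)*(x + 4)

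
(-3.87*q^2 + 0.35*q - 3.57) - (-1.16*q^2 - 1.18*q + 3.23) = -2.71*q^2 + 1.53*q - 6.8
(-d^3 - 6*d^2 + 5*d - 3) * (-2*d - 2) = 2*d^4 + 14*d^3 + 2*d^2 - 4*d + 6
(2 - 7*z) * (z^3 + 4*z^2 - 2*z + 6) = -7*z^4 - 26*z^3 + 22*z^2 - 46*z + 12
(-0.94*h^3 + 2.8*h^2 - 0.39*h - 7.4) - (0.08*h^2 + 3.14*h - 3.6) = -0.94*h^3 + 2.72*h^2 - 3.53*h - 3.8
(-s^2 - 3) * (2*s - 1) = -2*s^3 + s^2 - 6*s + 3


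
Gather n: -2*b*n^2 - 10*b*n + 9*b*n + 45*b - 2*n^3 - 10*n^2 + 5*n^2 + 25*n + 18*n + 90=45*b - 2*n^3 + n^2*(-2*b - 5) + n*(43 - b) + 90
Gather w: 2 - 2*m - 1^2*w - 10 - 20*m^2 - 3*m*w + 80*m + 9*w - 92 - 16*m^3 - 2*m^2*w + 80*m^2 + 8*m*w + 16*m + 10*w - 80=-16*m^3 + 60*m^2 + 94*m + w*(-2*m^2 + 5*m + 18) - 180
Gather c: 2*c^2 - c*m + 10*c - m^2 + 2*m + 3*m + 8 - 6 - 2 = 2*c^2 + c*(10 - m) - m^2 + 5*m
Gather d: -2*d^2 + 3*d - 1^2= -2*d^2 + 3*d - 1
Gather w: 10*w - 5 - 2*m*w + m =m + w*(10 - 2*m) - 5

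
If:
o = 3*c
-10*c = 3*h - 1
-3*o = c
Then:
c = 0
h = 1/3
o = 0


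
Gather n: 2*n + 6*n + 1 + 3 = 8*n + 4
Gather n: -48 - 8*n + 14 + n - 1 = -7*n - 35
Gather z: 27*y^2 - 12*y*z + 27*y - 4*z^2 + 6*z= 27*y^2 + 27*y - 4*z^2 + z*(6 - 12*y)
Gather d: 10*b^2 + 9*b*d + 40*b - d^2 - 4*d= 10*b^2 + 40*b - d^2 + d*(9*b - 4)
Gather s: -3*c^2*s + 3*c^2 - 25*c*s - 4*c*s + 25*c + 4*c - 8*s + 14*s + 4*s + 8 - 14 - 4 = 3*c^2 + 29*c + s*(-3*c^2 - 29*c + 10) - 10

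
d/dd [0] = 0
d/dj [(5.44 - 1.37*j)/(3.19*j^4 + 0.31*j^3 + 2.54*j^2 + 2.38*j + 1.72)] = (13.1109*j^4 - 68.565*j^3 - 1.5794*j^2 - 27.6352*j - 15.3036)/(10.1761*j^8 + 1.9778*j^7 + 16.3013*j^6 + 16.7592*j^5 + 18.9008*j^4 + 13.1568*j^3 + 14.402*j^2 + 8.1872*j + 2.9584)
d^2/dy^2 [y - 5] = 0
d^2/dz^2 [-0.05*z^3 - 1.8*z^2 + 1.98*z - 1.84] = -0.3*z - 3.6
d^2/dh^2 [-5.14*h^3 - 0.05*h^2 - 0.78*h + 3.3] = -30.84*h - 0.1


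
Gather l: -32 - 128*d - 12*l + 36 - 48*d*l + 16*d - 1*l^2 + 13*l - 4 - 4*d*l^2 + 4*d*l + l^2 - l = -4*d*l^2 - 44*d*l - 112*d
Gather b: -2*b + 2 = 2 - 2*b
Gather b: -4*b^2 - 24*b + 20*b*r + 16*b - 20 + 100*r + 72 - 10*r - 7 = -4*b^2 + b*(20*r - 8) + 90*r + 45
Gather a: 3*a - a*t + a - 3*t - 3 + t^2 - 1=a*(4 - t) + t^2 - 3*t - 4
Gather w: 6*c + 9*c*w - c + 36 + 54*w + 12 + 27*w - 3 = 5*c + w*(9*c + 81) + 45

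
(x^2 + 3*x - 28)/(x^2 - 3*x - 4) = (x + 7)/(x + 1)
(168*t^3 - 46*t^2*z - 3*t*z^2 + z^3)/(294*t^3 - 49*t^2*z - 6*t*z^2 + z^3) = (-4*t + z)/(-7*t + z)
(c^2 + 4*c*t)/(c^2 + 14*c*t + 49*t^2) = c*(c + 4*t)/(c^2 + 14*c*t + 49*t^2)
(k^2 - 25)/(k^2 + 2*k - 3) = (k^2 - 25)/(k^2 + 2*k - 3)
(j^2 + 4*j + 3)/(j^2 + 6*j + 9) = (j + 1)/(j + 3)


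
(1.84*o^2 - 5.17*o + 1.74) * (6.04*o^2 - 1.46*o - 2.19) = 11.1136*o^4 - 33.9132*o^3 + 14.0282*o^2 + 8.7819*o - 3.8106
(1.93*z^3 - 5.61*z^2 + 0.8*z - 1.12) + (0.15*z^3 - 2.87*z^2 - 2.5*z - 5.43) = 2.08*z^3 - 8.48*z^2 - 1.7*z - 6.55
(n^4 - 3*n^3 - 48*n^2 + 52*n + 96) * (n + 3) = n^5 - 57*n^3 - 92*n^2 + 252*n + 288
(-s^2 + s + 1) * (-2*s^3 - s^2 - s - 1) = 2*s^5 - s^4 - 2*s^3 - s^2 - 2*s - 1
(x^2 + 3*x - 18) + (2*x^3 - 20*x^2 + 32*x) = 2*x^3 - 19*x^2 + 35*x - 18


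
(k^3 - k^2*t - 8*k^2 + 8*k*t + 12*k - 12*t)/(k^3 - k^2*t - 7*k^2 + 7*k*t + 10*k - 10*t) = (k - 6)/(k - 5)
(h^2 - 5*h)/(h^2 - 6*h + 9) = h*(h - 5)/(h^2 - 6*h + 9)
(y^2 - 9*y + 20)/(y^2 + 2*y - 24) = (y - 5)/(y + 6)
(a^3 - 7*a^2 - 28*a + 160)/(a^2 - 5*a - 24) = (a^2 + a - 20)/(a + 3)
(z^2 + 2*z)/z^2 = (z + 2)/z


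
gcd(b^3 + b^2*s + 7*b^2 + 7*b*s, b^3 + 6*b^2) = b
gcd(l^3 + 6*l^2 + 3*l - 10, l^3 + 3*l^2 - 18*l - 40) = l^2 + 7*l + 10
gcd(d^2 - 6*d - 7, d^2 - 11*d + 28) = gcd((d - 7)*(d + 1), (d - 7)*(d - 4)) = d - 7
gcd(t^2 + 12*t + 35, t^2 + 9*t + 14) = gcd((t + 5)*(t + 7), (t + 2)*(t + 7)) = t + 7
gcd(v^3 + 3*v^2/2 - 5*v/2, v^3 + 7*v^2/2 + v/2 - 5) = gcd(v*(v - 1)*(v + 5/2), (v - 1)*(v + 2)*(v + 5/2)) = v^2 + 3*v/2 - 5/2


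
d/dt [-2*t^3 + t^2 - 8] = 2*t*(1 - 3*t)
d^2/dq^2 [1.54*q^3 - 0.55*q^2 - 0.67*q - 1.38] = 9.24*q - 1.1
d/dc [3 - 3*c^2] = -6*c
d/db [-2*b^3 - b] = -6*b^2 - 1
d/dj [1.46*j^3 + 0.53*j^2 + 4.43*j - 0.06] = 4.38*j^2 + 1.06*j + 4.43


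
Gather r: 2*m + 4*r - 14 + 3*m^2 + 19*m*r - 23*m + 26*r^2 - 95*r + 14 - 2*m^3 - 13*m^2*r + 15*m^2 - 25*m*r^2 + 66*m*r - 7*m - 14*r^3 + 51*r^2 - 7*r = -2*m^3 + 18*m^2 - 28*m - 14*r^3 + r^2*(77 - 25*m) + r*(-13*m^2 + 85*m - 98)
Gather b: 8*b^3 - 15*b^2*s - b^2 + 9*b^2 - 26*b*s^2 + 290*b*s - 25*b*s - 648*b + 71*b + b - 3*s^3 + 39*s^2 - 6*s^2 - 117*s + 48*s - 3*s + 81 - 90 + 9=8*b^3 + b^2*(8 - 15*s) + b*(-26*s^2 + 265*s - 576) - 3*s^3 + 33*s^2 - 72*s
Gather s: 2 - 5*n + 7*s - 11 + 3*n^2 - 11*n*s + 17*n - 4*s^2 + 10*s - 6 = 3*n^2 + 12*n - 4*s^2 + s*(17 - 11*n) - 15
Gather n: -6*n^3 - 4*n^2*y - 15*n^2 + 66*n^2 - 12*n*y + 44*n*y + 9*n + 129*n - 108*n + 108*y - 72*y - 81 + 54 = -6*n^3 + n^2*(51 - 4*y) + n*(32*y + 30) + 36*y - 27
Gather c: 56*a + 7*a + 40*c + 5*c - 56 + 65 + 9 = 63*a + 45*c + 18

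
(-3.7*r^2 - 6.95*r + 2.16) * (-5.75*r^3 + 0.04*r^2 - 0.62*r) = 21.275*r^5 + 39.8145*r^4 - 10.404*r^3 + 4.3954*r^2 - 1.3392*r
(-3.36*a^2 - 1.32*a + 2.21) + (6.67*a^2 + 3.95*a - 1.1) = 3.31*a^2 + 2.63*a + 1.11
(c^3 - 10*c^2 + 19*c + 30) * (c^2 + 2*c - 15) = c^5 - 8*c^4 - 16*c^3 + 218*c^2 - 225*c - 450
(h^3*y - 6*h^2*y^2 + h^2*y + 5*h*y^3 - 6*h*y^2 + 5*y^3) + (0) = h^3*y - 6*h^2*y^2 + h^2*y + 5*h*y^3 - 6*h*y^2 + 5*y^3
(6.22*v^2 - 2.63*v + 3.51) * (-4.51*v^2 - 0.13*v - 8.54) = -28.0522*v^4 + 11.0527*v^3 - 68.607*v^2 + 22.0039*v - 29.9754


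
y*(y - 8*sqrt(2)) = y^2 - 8*sqrt(2)*y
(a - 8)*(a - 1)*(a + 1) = a^3 - 8*a^2 - a + 8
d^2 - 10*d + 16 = (d - 8)*(d - 2)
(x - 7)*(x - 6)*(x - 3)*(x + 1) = x^4 - 15*x^3 + 65*x^2 - 45*x - 126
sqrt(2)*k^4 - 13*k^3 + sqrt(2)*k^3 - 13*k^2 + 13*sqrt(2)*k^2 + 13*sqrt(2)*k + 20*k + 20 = (k + 1)*(k - 5*sqrt(2))*(k - 2*sqrt(2))*(sqrt(2)*k + 1)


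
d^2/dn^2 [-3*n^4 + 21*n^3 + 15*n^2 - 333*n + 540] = -36*n^2 + 126*n + 30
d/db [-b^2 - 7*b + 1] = -2*b - 7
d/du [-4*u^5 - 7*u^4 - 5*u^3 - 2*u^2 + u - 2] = -20*u^4 - 28*u^3 - 15*u^2 - 4*u + 1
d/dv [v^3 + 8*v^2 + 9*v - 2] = 3*v^2 + 16*v + 9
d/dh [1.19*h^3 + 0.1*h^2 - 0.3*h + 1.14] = 3.57*h^2 + 0.2*h - 0.3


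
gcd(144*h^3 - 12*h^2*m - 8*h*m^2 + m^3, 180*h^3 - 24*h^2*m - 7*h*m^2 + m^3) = 36*h^2 - 12*h*m + m^2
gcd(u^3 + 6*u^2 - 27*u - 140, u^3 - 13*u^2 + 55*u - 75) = u - 5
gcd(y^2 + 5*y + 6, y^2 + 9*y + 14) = y + 2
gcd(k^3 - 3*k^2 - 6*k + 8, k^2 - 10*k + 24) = k - 4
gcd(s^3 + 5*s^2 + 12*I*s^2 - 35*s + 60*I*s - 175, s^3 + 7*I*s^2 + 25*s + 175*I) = s^2 + 12*I*s - 35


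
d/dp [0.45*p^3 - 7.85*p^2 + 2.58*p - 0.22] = 1.35*p^2 - 15.7*p + 2.58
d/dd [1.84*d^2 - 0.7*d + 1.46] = 3.68*d - 0.7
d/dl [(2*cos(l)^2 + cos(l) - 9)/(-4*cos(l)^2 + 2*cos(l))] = (-4*sin(l) - 9*sin(l)/cos(l)^2 + 36*tan(l))/(2*(2*cos(l) - 1)^2)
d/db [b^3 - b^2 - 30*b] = 3*b^2 - 2*b - 30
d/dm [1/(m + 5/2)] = -4/(2*m + 5)^2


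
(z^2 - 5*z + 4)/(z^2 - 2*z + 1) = (z - 4)/(z - 1)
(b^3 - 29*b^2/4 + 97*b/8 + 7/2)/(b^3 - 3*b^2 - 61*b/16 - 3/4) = 2*(2*b - 7)/(4*b + 3)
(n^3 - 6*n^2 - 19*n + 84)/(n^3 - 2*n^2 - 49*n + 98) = (n^2 + n - 12)/(n^2 + 5*n - 14)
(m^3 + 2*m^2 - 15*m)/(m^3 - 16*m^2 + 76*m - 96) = m*(m^2 + 2*m - 15)/(m^3 - 16*m^2 + 76*m - 96)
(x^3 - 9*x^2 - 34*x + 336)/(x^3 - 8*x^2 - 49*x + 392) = (x + 6)/(x + 7)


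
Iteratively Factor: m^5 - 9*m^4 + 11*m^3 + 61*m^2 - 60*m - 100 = (m + 2)*(m^4 - 11*m^3 + 33*m^2 - 5*m - 50) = (m - 5)*(m + 2)*(m^3 - 6*m^2 + 3*m + 10) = (m - 5)*(m + 1)*(m + 2)*(m^2 - 7*m + 10) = (m - 5)^2*(m + 1)*(m + 2)*(m - 2)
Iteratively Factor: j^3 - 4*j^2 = (j - 4)*(j^2) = j*(j - 4)*(j)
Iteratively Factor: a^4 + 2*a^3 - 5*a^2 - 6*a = (a - 2)*(a^3 + 4*a^2 + 3*a) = (a - 2)*(a + 1)*(a^2 + 3*a) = a*(a - 2)*(a + 1)*(a + 3)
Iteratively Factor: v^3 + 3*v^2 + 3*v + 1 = (v + 1)*(v^2 + 2*v + 1) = (v + 1)^2*(v + 1)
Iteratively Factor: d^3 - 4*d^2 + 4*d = (d - 2)*(d^2 - 2*d) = (d - 2)^2*(d)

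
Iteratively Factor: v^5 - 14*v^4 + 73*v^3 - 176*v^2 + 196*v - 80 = (v - 1)*(v^4 - 13*v^3 + 60*v^2 - 116*v + 80) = (v - 2)*(v - 1)*(v^3 - 11*v^2 + 38*v - 40) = (v - 5)*(v - 2)*(v - 1)*(v^2 - 6*v + 8) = (v - 5)*(v - 2)^2*(v - 1)*(v - 4)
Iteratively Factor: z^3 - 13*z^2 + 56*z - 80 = (z - 5)*(z^2 - 8*z + 16) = (z - 5)*(z - 4)*(z - 4)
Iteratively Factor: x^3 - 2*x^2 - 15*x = (x)*(x^2 - 2*x - 15) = x*(x + 3)*(x - 5)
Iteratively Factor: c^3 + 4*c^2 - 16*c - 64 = (c - 4)*(c^2 + 8*c + 16) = (c - 4)*(c + 4)*(c + 4)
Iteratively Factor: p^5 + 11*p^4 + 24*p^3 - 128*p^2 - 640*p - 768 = (p + 4)*(p^4 + 7*p^3 - 4*p^2 - 112*p - 192) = (p + 4)^2*(p^3 + 3*p^2 - 16*p - 48) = (p + 4)^3*(p^2 - p - 12) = (p - 4)*(p + 4)^3*(p + 3)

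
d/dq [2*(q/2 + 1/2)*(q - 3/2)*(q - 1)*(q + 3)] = 4*q^3 + 9*q^2/2 - 11*q - 3/2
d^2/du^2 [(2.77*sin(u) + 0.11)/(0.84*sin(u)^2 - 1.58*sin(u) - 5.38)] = (-1.954512*sin(u)^5 - 3.986808*sin(u)^4 - 70.762104*sin(u)^3 + 21.748752*sin(u)^2 - 5.00779199999999*sin(u) - 45.548784)/(0.592704*sin(u)^6 - 3.344544*sin(u)^5 - 5.097456*sin(u)^4 + 38.897704*sin(u)^3 + 32.647992*sin(u)^2 - 137.196456*sin(u) - 155.720872)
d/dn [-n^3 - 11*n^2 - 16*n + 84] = -3*n^2 - 22*n - 16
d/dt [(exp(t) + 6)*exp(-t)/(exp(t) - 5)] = (-exp(2*t) - 12*exp(t) + 30)*exp(-t)/(exp(2*t) - 10*exp(t) + 25)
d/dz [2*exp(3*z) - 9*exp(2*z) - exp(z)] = (6*exp(2*z) - 18*exp(z) - 1)*exp(z)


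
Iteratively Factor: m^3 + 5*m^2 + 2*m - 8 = (m + 4)*(m^2 + m - 2) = (m - 1)*(m + 4)*(m + 2)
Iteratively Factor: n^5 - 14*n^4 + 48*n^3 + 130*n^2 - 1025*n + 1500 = (n - 5)*(n^4 - 9*n^3 + 3*n^2 + 145*n - 300) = (n - 5)^2*(n^3 - 4*n^2 - 17*n + 60) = (n - 5)^2*(n + 4)*(n^2 - 8*n + 15) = (n - 5)^3*(n + 4)*(n - 3)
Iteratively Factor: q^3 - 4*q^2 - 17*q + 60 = (q - 5)*(q^2 + q - 12) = (q - 5)*(q + 4)*(q - 3)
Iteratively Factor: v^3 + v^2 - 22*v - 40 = (v + 4)*(v^2 - 3*v - 10) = (v + 2)*(v + 4)*(v - 5)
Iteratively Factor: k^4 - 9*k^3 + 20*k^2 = (k - 5)*(k^3 - 4*k^2) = k*(k - 5)*(k^2 - 4*k) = k^2*(k - 5)*(k - 4)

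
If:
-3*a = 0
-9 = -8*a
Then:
No Solution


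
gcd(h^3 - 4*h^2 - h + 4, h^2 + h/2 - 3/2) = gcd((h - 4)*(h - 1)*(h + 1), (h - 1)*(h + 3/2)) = h - 1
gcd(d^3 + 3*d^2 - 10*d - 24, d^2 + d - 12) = d^2 + d - 12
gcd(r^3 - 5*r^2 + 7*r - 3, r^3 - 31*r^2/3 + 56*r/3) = 1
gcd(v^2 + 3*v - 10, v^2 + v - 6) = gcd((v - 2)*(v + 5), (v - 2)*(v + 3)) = v - 2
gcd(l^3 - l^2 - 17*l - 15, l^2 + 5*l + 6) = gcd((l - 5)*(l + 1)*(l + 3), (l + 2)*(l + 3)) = l + 3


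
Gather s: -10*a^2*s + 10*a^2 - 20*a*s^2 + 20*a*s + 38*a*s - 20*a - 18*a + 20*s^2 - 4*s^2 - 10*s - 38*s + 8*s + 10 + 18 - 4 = 10*a^2 - 38*a + s^2*(16 - 20*a) + s*(-10*a^2 + 58*a - 40) + 24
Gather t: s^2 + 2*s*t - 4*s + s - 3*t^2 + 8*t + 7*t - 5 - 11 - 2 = s^2 - 3*s - 3*t^2 + t*(2*s + 15) - 18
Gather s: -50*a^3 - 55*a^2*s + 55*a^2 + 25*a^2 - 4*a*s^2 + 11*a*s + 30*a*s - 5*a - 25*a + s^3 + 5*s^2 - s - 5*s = -50*a^3 + 80*a^2 - 30*a + s^3 + s^2*(5 - 4*a) + s*(-55*a^2 + 41*a - 6)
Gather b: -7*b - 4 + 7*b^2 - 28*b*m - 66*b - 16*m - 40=7*b^2 + b*(-28*m - 73) - 16*m - 44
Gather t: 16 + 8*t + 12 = 8*t + 28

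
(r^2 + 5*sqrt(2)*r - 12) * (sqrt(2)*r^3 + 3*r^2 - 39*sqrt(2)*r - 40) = sqrt(2)*r^5 + 13*r^4 - 36*sqrt(2)*r^3 - 466*r^2 + 268*sqrt(2)*r + 480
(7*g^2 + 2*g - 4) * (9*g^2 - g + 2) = 63*g^4 + 11*g^3 - 24*g^2 + 8*g - 8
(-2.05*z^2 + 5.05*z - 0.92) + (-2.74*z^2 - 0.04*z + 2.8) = -4.79*z^2 + 5.01*z + 1.88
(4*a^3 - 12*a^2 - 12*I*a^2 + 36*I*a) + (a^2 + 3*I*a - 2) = 4*a^3 - 11*a^2 - 12*I*a^2 + 39*I*a - 2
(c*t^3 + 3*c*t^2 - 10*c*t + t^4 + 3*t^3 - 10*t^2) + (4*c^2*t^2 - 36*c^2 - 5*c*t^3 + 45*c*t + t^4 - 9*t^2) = 4*c^2*t^2 - 36*c^2 - 4*c*t^3 + 3*c*t^2 + 35*c*t + 2*t^4 + 3*t^3 - 19*t^2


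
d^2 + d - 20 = (d - 4)*(d + 5)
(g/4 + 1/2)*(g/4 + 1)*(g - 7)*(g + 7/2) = g^4/16 + 5*g^3/32 - 75*g^2/32 - 175*g/16 - 49/4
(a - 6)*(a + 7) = a^2 + a - 42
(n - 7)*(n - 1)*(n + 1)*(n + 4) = n^4 - 3*n^3 - 29*n^2 + 3*n + 28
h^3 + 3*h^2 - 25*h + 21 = (h - 3)*(h - 1)*(h + 7)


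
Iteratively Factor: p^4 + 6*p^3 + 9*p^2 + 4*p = (p)*(p^3 + 6*p^2 + 9*p + 4) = p*(p + 1)*(p^2 + 5*p + 4) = p*(p + 1)*(p + 4)*(p + 1)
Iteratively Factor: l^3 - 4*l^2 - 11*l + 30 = (l - 2)*(l^2 - 2*l - 15) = (l - 2)*(l + 3)*(l - 5)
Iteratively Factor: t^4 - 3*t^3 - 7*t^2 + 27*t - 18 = (t - 3)*(t^3 - 7*t + 6) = (t - 3)*(t + 3)*(t^2 - 3*t + 2) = (t - 3)*(t - 2)*(t + 3)*(t - 1)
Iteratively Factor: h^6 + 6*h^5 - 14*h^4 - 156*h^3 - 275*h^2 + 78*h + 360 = (h + 3)*(h^5 + 3*h^4 - 23*h^3 - 87*h^2 - 14*h + 120) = (h - 5)*(h + 3)*(h^4 + 8*h^3 + 17*h^2 - 2*h - 24) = (h - 5)*(h + 3)*(h + 4)*(h^3 + 4*h^2 + h - 6) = (h - 5)*(h - 1)*(h + 3)*(h + 4)*(h^2 + 5*h + 6) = (h - 5)*(h - 1)*(h + 2)*(h + 3)*(h + 4)*(h + 3)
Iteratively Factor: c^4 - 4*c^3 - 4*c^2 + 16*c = (c)*(c^3 - 4*c^2 - 4*c + 16) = c*(c - 2)*(c^2 - 2*c - 8) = c*(c - 4)*(c - 2)*(c + 2)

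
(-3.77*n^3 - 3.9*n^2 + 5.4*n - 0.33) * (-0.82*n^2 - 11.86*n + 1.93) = 3.0914*n^5 + 47.9102*n^4 + 34.5499*n^3 - 71.3004*n^2 + 14.3358*n - 0.6369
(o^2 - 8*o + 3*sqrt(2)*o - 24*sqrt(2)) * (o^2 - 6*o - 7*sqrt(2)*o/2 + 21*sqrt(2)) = o^4 - 14*o^3 - sqrt(2)*o^3/2 + 7*sqrt(2)*o^2 + 27*o^2 - 24*sqrt(2)*o + 294*o - 1008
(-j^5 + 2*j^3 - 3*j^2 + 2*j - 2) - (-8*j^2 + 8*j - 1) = -j^5 + 2*j^3 + 5*j^2 - 6*j - 1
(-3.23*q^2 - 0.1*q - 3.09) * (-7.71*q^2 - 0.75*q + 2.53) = 24.9033*q^4 + 3.1935*q^3 + 15.727*q^2 + 2.0645*q - 7.8177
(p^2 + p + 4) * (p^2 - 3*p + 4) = p^4 - 2*p^3 + 5*p^2 - 8*p + 16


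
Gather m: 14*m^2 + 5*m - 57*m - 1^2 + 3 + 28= 14*m^2 - 52*m + 30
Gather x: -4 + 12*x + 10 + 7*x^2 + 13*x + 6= 7*x^2 + 25*x + 12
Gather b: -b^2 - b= -b^2 - b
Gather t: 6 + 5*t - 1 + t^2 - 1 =t^2 + 5*t + 4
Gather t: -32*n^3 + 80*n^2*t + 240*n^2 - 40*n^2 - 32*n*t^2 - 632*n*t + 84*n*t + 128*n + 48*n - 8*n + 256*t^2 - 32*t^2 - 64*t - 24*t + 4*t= -32*n^3 + 200*n^2 + 168*n + t^2*(224 - 32*n) + t*(80*n^2 - 548*n - 84)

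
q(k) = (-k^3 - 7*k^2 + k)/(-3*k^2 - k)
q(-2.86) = 1.69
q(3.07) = 2.93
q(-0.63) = 5.63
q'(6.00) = 0.36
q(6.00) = 4.05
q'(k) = (6*k + 1)*(-k^3 - 7*k^2 + k)/(-3*k^2 - k)^2 + (-3*k^2 - 14*k + 1)/(-3*k^2 - k)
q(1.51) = 2.14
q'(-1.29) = 1.51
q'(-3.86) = 0.42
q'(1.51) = 0.65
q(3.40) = 3.07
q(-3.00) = 1.62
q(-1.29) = 2.91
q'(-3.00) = 0.48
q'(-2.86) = 0.50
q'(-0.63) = 12.54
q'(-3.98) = 0.41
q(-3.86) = 1.24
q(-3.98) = 1.19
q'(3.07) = 0.43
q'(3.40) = 0.41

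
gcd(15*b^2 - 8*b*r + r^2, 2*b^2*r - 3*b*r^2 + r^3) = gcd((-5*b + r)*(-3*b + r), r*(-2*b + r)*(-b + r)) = 1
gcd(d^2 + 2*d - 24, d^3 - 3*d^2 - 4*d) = d - 4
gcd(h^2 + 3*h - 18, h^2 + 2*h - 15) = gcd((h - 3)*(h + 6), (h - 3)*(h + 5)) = h - 3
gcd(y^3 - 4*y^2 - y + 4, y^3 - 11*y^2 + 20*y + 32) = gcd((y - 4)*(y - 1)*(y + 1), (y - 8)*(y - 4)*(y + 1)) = y^2 - 3*y - 4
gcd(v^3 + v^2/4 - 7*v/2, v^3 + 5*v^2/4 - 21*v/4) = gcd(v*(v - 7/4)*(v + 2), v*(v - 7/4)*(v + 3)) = v^2 - 7*v/4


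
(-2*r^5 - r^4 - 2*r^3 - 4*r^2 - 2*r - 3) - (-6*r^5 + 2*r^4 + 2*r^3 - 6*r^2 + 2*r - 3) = 4*r^5 - 3*r^4 - 4*r^3 + 2*r^2 - 4*r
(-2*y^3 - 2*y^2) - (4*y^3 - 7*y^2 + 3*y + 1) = -6*y^3 + 5*y^2 - 3*y - 1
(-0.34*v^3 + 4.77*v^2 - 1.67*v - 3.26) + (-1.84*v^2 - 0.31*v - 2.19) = -0.34*v^3 + 2.93*v^2 - 1.98*v - 5.45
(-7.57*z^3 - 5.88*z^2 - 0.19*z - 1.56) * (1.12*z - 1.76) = -8.4784*z^4 + 6.7376*z^3 + 10.136*z^2 - 1.4128*z + 2.7456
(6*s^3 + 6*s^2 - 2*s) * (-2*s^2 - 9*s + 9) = -12*s^5 - 66*s^4 + 4*s^3 + 72*s^2 - 18*s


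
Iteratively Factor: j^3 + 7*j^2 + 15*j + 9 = (j + 1)*(j^2 + 6*j + 9) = (j + 1)*(j + 3)*(j + 3)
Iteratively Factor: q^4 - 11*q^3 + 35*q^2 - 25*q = (q - 5)*(q^3 - 6*q^2 + 5*q) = (q - 5)*(q - 1)*(q^2 - 5*q) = q*(q - 5)*(q - 1)*(q - 5)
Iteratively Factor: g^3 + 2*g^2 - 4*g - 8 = (g - 2)*(g^2 + 4*g + 4) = (g - 2)*(g + 2)*(g + 2)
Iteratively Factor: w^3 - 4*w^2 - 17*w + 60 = (w - 3)*(w^2 - w - 20) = (w - 3)*(w + 4)*(w - 5)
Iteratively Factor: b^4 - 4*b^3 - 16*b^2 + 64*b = (b - 4)*(b^3 - 16*b) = b*(b - 4)*(b^2 - 16) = b*(b - 4)^2*(b + 4)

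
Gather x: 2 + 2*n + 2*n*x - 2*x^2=2*n*x + 2*n - 2*x^2 + 2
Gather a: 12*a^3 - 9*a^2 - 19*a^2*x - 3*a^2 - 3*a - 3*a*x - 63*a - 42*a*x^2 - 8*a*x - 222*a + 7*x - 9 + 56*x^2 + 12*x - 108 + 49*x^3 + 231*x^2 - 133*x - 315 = 12*a^3 + a^2*(-19*x - 12) + a*(-42*x^2 - 11*x - 288) + 49*x^3 + 287*x^2 - 114*x - 432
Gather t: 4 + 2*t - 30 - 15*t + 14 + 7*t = -6*t - 12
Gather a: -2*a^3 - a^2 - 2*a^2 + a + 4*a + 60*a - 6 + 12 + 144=-2*a^3 - 3*a^2 + 65*a + 150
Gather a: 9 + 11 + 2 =22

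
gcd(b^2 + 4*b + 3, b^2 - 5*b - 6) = b + 1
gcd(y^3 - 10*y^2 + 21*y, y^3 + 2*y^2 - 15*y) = y^2 - 3*y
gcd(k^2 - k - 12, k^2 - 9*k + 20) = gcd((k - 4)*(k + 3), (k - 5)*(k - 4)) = k - 4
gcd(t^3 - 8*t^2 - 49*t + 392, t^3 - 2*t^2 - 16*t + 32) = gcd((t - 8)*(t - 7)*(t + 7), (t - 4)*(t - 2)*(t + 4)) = 1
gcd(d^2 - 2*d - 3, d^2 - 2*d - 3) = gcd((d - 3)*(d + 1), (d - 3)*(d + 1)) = d^2 - 2*d - 3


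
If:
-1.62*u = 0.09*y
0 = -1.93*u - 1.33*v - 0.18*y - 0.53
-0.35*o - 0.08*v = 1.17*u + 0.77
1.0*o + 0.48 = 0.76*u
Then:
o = -0.77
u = -0.38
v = -0.77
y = 6.77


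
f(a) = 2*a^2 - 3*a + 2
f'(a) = 4*a - 3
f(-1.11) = 7.79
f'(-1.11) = -7.44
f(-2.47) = 21.61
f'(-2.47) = -12.88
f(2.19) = 5.02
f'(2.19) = 5.76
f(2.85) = 9.70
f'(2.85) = 8.40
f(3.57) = 16.78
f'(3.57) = 11.28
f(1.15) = 1.20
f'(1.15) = 1.60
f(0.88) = 0.91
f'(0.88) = 0.52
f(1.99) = 3.95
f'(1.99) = 4.96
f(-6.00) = 92.00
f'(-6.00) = -27.00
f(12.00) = 254.00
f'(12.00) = 45.00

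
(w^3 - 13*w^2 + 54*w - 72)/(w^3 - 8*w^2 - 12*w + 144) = (w^2 - 7*w + 12)/(w^2 - 2*w - 24)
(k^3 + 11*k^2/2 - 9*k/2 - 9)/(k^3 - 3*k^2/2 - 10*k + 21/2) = (2*k^3 + 11*k^2 - 9*k - 18)/(2*k^3 - 3*k^2 - 20*k + 21)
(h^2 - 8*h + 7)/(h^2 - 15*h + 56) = (h - 1)/(h - 8)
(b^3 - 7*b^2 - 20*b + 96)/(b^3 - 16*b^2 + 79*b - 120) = (b + 4)/(b - 5)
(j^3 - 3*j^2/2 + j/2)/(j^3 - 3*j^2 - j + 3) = j*(2*j - 1)/(2*(j^2 - 2*j - 3))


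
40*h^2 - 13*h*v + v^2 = (-8*h + v)*(-5*h + v)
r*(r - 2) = r^2 - 2*r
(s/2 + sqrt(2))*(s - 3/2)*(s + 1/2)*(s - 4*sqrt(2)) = s^4/2 - sqrt(2)*s^3 - s^3/2 - 67*s^2/8 + sqrt(2)*s^2 + 3*sqrt(2)*s/4 + 8*s + 6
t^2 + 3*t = t*(t + 3)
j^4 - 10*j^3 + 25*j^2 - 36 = (j - 6)*(j - 3)*(j - 2)*(j + 1)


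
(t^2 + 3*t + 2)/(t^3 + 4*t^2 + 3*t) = (t + 2)/(t*(t + 3))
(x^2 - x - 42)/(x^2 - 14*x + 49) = (x + 6)/(x - 7)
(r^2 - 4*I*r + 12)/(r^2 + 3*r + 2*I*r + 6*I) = (r - 6*I)/(r + 3)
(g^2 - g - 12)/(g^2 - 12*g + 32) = (g + 3)/(g - 8)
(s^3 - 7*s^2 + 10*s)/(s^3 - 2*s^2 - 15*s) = (s - 2)/(s + 3)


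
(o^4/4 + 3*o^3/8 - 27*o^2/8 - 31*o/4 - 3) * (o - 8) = o^5/4 - 13*o^4/8 - 51*o^3/8 + 77*o^2/4 + 59*o + 24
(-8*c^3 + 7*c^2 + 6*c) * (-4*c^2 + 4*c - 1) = 32*c^5 - 60*c^4 + 12*c^3 + 17*c^2 - 6*c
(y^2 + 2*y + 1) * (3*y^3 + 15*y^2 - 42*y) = 3*y^5 + 21*y^4 - 9*y^3 - 69*y^2 - 42*y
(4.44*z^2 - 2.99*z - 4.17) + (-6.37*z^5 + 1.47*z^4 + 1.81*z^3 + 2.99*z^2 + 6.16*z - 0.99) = -6.37*z^5 + 1.47*z^4 + 1.81*z^3 + 7.43*z^2 + 3.17*z - 5.16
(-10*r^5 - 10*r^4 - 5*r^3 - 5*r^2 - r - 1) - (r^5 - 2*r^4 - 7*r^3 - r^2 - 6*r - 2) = -11*r^5 - 8*r^4 + 2*r^3 - 4*r^2 + 5*r + 1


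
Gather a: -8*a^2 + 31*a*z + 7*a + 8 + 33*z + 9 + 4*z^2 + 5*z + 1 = -8*a^2 + a*(31*z + 7) + 4*z^2 + 38*z + 18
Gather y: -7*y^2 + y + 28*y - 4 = -7*y^2 + 29*y - 4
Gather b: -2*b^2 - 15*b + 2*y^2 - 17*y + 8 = -2*b^2 - 15*b + 2*y^2 - 17*y + 8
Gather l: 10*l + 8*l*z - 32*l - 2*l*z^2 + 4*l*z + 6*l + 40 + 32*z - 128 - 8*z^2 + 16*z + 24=l*(-2*z^2 + 12*z - 16) - 8*z^2 + 48*z - 64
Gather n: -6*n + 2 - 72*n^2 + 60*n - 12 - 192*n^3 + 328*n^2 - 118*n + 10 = -192*n^3 + 256*n^2 - 64*n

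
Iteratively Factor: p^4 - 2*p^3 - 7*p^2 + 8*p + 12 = (p - 3)*(p^3 + p^2 - 4*p - 4) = (p - 3)*(p + 2)*(p^2 - p - 2) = (p - 3)*(p - 2)*(p + 2)*(p + 1)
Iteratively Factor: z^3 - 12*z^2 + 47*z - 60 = (z - 4)*(z^2 - 8*z + 15) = (z - 4)*(z - 3)*(z - 5)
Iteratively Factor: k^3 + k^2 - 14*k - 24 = (k + 2)*(k^2 - k - 12) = (k + 2)*(k + 3)*(k - 4)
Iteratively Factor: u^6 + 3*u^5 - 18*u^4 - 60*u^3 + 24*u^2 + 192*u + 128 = (u - 4)*(u^5 + 7*u^4 + 10*u^3 - 20*u^2 - 56*u - 32) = (u - 4)*(u + 2)*(u^4 + 5*u^3 - 20*u - 16) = (u - 4)*(u - 2)*(u + 2)*(u^3 + 7*u^2 + 14*u + 8) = (u - 4)*(u - 2)*(u + 1)*(u + 2)*(u^2 + 6*u + 8) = (u - 4)*(u - 2)*(u + 1)*(u + 2)^2*(u + 4)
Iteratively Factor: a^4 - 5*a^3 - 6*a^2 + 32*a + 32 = (a + 2)*(a^3 - 7*a^2 + 8*a + 16) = (a + 1)*(a + 2)*(a^2 - 8*a + 16) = (a - 4)*(a + 1)*(a + 2)*(a - 4)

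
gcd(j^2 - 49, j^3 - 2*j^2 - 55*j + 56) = j + 7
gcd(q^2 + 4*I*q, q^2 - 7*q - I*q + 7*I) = 1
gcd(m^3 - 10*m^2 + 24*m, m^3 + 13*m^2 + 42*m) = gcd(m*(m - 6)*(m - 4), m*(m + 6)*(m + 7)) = m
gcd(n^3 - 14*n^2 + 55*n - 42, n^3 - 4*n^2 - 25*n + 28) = n^2 - 8*n + 7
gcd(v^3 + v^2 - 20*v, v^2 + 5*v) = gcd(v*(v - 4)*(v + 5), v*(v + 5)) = v^2 + 5*v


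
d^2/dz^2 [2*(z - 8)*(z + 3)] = 4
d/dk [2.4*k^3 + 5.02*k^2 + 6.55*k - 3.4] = 7.2*k^2 + 10.04*k + 6.55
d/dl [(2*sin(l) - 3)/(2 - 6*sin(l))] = -7*cos(l)/(2*(3*sin(l) - 1)^2)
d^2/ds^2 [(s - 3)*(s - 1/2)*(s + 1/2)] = 6*s - 6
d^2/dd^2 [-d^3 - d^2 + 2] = -6*d - 2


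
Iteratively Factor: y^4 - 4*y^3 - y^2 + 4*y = (y - 1)*(y^3 - 3*y^2 - 4*y) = y*(y - 1)*(y^2 - 3*y - 4) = y*(y - 1)*(y + 1)*(y - 4)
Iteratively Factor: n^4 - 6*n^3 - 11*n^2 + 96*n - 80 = (n - 4)*(n^3 - 2*n^2 - 19*n + 20) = (n - 5)*(n - 4)*(n^2 + 3*n - 4) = (n - 5)*(n - 4)*(n + 4)*(n - 1)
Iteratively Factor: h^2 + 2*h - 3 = (h - 1)*(h + 3)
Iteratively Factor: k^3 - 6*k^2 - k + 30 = (k - 5)*(k^2 - k - 6) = (k - 5)*(k - 3)*(k + 2)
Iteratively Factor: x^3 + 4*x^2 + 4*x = (x)*(x^2 + 4*x + 4) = x*(x + 2)*(x + 2)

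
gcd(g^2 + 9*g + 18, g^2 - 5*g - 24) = g + 3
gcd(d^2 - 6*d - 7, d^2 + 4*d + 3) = d + 1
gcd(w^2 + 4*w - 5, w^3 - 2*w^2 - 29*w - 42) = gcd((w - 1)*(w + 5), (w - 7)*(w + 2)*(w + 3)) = 1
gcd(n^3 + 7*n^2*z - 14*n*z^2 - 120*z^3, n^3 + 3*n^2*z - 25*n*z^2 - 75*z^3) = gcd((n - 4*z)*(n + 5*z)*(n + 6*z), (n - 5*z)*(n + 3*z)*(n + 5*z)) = n + 5*z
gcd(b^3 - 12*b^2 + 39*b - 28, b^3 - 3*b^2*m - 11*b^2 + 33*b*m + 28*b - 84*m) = b^2 - 11*b + 28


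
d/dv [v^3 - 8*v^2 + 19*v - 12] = 3*v^2 - 16*v + 19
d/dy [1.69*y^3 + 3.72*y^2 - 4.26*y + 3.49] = 5.07*y^2 + 7.44*y - 4.26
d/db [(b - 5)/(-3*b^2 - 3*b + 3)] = (-b^2 - b + (b - 5)*(2*b + 1) + 1)/(3*(b^2 + b - 1)^2)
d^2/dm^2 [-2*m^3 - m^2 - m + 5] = -12*m - 2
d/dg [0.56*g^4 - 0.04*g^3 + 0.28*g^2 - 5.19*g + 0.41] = 2.24*g^3 - 0.12*g^2 + 0.56*g - 5.19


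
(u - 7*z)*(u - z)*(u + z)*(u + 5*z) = u^4 - 2*u^3*z - 36*u^2*z^2 + 2*u*z^3 + 35*z^4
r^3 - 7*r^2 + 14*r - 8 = (r - 4)*(r - 2)*(r - 1)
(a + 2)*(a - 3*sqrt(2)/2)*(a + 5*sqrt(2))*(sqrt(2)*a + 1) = sqrt(2)*a^4 + 2*sqrt(2)*a^3 + 8*a^3 - 23*sqrt(2)*a^2/2 + 16*a^2 - 23*sqrt(2)*a - 15*a - 30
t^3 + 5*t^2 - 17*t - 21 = (t - 3)*(t + 1)*(t + 7)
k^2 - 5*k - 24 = (k - 8)*(k + 3)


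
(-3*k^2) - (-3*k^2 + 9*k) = -9*k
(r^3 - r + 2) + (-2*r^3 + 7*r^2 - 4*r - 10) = -r^3 + 7*r^2 - 5*r - 8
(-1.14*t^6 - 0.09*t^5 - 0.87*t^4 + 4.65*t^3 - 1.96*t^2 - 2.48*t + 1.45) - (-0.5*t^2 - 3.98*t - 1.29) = -1.14*t^6 - 0.09*t^5 - 0.87*t^4 + 4.65*t^3 - 1.46*t^2 + 1.5*t + 2.74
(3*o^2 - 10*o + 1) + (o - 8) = 3*o^2 - 9*o - 7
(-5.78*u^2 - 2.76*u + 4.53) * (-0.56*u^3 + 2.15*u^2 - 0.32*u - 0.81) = 3.2368*u^5 - 10.8814*u^4 - 6.6212*u^3 + 15.3045*u^2 + 0.786*u - 3.6693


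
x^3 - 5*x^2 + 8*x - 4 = (x - 2)^2*(x - 1)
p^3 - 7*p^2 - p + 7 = (p - 7)*(p - 1)*(p + 1)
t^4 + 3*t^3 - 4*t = t*(t - 1)*(t + 2)^2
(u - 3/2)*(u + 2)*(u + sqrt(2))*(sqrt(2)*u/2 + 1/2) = sqrt(2)*u^4/2 + sqrt(2)*u^3/4 + 3*u^3/2 - sqrt(2)*u^2 + 3*u^2/4 - 9*u/2 + sqrt(2)*u/4 - 3*sqrt(2)/2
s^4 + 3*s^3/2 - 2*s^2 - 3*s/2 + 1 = (s - 1)*(s - 1/2)*(s + 1)*(s + 2)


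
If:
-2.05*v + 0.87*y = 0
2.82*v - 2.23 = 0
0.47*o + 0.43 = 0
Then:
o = -0.91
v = 0.79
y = 1.86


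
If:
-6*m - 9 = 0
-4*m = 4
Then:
No Solution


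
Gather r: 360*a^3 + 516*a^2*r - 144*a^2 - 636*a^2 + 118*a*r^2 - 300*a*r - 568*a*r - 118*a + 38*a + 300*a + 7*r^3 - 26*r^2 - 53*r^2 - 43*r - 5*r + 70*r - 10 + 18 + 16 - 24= 360*a^3 - 780*a^2 + 220*a + 7*r^3 + r^2*(118*a - 79) + r*(516*a^2 - 868*a + 22)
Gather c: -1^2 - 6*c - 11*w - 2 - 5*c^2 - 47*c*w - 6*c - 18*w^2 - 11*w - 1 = -5*c^2 + c*(-47*w - 12) - 18*w^2 - 22*w - 4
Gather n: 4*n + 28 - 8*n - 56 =-4*n - 28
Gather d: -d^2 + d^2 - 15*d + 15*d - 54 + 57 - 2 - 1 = 0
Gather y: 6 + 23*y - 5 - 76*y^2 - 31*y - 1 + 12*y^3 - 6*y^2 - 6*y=12*y^3 - 82*y^2 - 14*y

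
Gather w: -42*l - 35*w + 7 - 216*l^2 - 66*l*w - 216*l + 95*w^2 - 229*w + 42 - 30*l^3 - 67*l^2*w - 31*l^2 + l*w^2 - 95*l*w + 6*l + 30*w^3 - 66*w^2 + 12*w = -30*l^3 - 247*l^2 - 252*l + 30*w^3 + w^2*(l + 29) + w*(-67*l^2 - 161*l - 252) + 49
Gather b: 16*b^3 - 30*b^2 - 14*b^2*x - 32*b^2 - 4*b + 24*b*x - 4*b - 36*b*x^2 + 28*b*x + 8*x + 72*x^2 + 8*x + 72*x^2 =16*b^3 + b^2*(-14*x - 62) + b*(-36*x^2 + 52*x - 8) + 144*x^2 + 16*x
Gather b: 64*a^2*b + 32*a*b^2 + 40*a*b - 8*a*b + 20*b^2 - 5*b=b^2*(32*a + 20) + b*(64*a^2 + 32*a - 5)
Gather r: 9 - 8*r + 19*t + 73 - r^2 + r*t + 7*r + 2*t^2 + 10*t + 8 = -r^2 + r*(t - 1) + 2*t^2 + 29*t + 90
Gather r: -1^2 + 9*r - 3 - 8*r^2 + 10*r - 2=-8*r^2 + 19*r - 6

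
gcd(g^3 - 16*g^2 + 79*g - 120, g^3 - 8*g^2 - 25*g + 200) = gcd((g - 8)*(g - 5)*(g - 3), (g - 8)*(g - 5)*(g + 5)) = g^2 - 13*g + 40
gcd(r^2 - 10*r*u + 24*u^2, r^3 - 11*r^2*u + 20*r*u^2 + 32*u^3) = r - 4*u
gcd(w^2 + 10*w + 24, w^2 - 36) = w + 6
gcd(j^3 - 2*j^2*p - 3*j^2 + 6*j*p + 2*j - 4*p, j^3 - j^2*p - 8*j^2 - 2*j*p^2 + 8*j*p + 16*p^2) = -j + 2*p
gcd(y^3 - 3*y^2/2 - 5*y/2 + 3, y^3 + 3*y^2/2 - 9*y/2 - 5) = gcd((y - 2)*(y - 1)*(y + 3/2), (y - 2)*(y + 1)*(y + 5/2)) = y - 2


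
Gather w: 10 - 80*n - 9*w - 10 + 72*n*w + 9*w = 72*n*w - 80*n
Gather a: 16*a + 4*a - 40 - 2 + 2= 20*a - 40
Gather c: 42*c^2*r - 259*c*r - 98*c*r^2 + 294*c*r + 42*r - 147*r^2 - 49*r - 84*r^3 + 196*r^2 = 42*c^2*r + c*(-98*r^2 + 35*r) - 84*r^3 + 49*r^2 - 7*r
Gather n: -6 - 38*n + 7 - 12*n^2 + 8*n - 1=-12*n^2 - 30*n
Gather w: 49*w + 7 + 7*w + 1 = 56*w + 8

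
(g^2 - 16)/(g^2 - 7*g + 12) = (g + 4)/(g - 3)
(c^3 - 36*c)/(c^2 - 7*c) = (c^2 - 36)/(c - 7)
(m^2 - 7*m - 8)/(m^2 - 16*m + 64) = (m + 1)/(m - 8)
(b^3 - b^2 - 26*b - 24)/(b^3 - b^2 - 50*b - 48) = (b^2 - 2*b - 24)/(b^2 - 2*b - 48)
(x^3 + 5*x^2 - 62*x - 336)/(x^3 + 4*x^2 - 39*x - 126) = (x^2 - 2*x - 48)/(x^2 - 3*x - 18)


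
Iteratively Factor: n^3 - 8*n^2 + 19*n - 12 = (n - 4)*(n^2 - 4*n + 3) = (n - 4)*(n - 3)*(n - 1)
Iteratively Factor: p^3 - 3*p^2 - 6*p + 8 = (p + 2)*(p^2 - 5*p + 4) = (p - 1)*(p + 2)*(p - 4)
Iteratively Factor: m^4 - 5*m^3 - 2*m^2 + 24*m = (m - 4)*(m^3 - m^2 - 6*m) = (m - 4)*(m + 2)*(m^2 - 3*m) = m*(m - 4)*(m + 2)*(m - 3)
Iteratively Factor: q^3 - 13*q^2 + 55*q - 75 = (q - 5)*(q^2 - 8*q + 15) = (q - 5)^2*(q - 3)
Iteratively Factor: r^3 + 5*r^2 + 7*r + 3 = (r + 1)*(r^2 + 4*r + 3) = (r + 1)^2*(r + 3)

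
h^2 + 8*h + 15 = (h + 3)*(h + 5)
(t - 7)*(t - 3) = t^2 - 10*t + 21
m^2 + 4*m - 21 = (m - 3)*(m + 7)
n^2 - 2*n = n*(n - 2)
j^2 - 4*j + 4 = (j - 2)^2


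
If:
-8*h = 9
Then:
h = -9/8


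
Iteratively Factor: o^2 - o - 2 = (o + 1)*(o - 2)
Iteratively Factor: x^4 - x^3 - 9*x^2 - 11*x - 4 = (x - 4)*(x^3 + 3*x^2 + 3*x + 1) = (x - 4)*(x + 1)*(x^2 + 2*x + 1) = (x - 4)*(x + 1)^2*(x + 1)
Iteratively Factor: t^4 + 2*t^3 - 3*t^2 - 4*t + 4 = (t - 1)*(t^3 + 3*t^2 - 4) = (t - 1)*(t + 2)*(t^2 + t - 2) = (t - 1)^2*(t + 2)*(t + 2)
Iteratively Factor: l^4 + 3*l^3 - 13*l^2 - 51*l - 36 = (l - 4)*(l^3 + 7*l^2 + 15*l + 9) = (l - 4)*(l + 1)*(l^2 + 6*l + 9) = (l - 4)*(l + 1)*(l + 3)*(l + 3)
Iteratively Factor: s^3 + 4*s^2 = (s + 4)*(s^2) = s*(s + 4)*(s)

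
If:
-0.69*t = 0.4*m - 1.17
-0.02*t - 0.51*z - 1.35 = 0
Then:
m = 43.9875*z + 119.3625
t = -25.5*z - 67.5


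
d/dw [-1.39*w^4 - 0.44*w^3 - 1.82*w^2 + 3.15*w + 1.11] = -5.56*w^3 - 1.32*w^2 - 3.64*w + 3.15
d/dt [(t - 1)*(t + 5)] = 2*t + 4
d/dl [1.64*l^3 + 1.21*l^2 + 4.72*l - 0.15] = 4.92*l^2 + 2.42*l + 4.72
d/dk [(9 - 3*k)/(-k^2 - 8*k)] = 3*(-k^2 + 6*k + 24)/(k^2*(k^2 + 16*k + 64))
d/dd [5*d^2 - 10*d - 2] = 10*d - 10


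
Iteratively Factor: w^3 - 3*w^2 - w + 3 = (w - 3)*(w^2 - 1) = (w - 3)*(w - 1)*(w + 1)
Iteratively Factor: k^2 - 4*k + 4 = (k - 2)*(k - 2)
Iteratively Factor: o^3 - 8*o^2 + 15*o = (o - 3)*(o^2 - 5*o) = (o - 5)*(o - 3)*(o)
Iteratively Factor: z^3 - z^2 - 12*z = (z + 3)*(z^2 - 4*z) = z*(z + 3)*(z - 4)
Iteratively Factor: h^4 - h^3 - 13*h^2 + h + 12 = (h + 3)*(h^3 - 4*h^2 - h + 4) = (h + 1)*(h + 3)*(h^2 - 5*h + 4) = (h - 4)*(h + 1)*(h + 3)*(h - 1)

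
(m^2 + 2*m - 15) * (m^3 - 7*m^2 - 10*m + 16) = m^5 - 5*m^4 - 39*m^3 + 101*m^2 + 182*m - 240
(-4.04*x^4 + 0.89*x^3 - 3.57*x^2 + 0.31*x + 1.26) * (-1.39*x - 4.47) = 5.6156*x^5 + 16.8217*x^4 + 0.983999999999999*x^3 + 15.527*x^2 - 3.1371*x - 5.6322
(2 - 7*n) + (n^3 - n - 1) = n^3 - 8*n + 1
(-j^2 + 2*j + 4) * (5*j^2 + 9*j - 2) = -5*j^4 + j^3 + 40*j^2 + 32*j - 8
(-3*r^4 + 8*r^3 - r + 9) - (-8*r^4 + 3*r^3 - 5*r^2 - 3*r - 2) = 5*r^4 + 5*r^3 + 5*r^2 + 2*r + 11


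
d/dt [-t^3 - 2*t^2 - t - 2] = -3*t^2 - 4*t - 1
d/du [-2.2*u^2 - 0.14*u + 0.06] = -4.4*u - 0.14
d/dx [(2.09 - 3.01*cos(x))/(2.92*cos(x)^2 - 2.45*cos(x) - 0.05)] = (-8.7892*cos(x)^2 + 12.2056*cos(x) - 5.271)*sin(x)/(8.5264*cos(x)^4 - 14.308*cos(x)^3 + 5.7105*cos(x)^2 + 0.245*cos(x) + 0.0025)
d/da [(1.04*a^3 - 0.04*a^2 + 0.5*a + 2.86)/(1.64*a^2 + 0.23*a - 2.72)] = (1.7056*a^4 + 0.4784*a^3 - 9.3156*a^2 - 9.1632*a - 2.0178)/(2.6896*a^4 + 0.7544*a^3 - 8.8687*a^2 - 1.2512*a + 7.3984)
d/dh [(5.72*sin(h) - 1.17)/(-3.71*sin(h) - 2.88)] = -20.8143*cos(h)/(3.71*sin(h) + 2.88)^2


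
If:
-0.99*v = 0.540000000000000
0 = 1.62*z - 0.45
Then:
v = -0.55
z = 0.28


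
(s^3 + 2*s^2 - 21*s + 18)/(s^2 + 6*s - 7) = (s^2 + 3*s - 18)/(s + 7)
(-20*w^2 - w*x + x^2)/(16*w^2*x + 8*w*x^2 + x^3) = (-5*w + x)/(x*(4*w + x))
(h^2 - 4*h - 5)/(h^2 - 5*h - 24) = (-h^2 + 4*h + 5)/(-h^2 + 5*h + 24)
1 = 1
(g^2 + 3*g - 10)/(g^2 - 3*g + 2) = (g + 5)/(g - 1)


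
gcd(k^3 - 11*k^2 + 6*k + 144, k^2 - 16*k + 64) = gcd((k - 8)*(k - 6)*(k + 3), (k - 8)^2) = k - 8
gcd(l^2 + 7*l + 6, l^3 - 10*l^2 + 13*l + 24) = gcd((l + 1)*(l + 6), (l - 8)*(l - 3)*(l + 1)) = l + 1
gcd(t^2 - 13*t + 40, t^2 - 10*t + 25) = t - 5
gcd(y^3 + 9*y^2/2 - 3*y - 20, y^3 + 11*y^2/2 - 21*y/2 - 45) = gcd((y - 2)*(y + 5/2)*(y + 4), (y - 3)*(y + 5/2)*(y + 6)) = y + 5/2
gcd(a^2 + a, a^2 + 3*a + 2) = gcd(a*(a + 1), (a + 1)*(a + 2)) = a + 1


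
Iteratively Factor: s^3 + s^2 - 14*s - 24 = (s + 3)*(s^2 - 2*s - 8) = (s - 4)*(s + 3)*(s + 2)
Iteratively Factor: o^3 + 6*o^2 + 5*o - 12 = (o + 4)*(o^2 + 2*o - 3) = (o - 1)*(o + 4)*(o + 3)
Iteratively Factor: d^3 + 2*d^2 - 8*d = (d + 4)*(d^2 - 2*d) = d*(d + 4)*(d - 2)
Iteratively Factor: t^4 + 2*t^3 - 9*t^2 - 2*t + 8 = (t + 1)*(t^3 + t^2 - 10*t + 8) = (t - 2)*(t + 1)*(t^2 + 3*t - 4) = (t - 2)*(t + 1)*(t + 4)*(t - 1)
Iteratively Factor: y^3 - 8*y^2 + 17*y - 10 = (y - 1)*(y^2 - 7*y + 10) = (y - 2)*(y - 1)*(y - 5)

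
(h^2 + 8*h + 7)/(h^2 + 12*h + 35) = (h + 1)/(h + 5)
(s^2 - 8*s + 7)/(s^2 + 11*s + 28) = (s^2 - 8*s + 7)/(s^2 + 11*s + 28)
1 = 1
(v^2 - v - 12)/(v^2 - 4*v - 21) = (v - 4)/(v - 7)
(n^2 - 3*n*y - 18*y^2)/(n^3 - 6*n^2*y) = (n + 3*y)/n^2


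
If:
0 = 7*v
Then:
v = 0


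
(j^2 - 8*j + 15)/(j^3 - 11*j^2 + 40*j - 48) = (j - 5)/(j^2 - 8*j + 16)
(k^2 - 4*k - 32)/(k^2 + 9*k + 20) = (k - 8)/(k + 5)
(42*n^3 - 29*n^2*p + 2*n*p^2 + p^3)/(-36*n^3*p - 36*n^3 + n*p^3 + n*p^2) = (-42*n^3 + 29*n^2*p - 2*n*p^2 - p^3)/(n*(36*n^2*p + 36*n^2 - p^3 - p^2))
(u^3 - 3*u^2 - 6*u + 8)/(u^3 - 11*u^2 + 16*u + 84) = (u^2 - 5*u + 4)/(u^2 - 13*u + 42)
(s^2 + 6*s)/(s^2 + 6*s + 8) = s*(s + 6)/(s^2 + 6*s + 8)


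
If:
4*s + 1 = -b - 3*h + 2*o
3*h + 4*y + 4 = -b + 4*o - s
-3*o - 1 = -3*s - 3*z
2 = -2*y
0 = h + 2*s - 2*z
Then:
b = -28*z/5 - 29/15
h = 14*z/5 + 2/15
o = 3*z/5 - 2/5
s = -2*z/5 - 1/15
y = -1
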